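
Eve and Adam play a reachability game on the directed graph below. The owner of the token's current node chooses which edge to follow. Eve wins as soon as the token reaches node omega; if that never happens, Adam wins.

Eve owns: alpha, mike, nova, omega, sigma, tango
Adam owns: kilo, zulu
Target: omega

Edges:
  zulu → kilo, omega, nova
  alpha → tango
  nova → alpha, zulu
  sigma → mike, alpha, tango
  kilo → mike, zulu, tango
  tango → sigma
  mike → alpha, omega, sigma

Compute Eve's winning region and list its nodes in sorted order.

A0 = {omega}
A1: add {mike} — mike (Eve) has mike→omega.
A2: add {sigma} — sigma (Eve) has sigma→mike.
A3: add {tango} — tango (Eve) has tango→sigma.
A4: add {alpha} — alpha (Eve) has alpha→tango.
A5: add {nova} — nova (Eve) has nova→alpha.
A6 = A5; e.g. kilo (Adam) can still go to zulu. Fixed point.
Eve's winning region = {alpha, mike, nova, omega, sigma, tango}.

alpha, mike, nova, omega, sigma, tango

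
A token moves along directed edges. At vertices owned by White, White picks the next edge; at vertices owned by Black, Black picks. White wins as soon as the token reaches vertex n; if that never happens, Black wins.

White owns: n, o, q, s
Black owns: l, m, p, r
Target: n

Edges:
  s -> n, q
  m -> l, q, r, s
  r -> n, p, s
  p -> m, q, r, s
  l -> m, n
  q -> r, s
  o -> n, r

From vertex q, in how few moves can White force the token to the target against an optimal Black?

2

A0 = {n}
A1: add {o, s} — o (White) has o→n; s (White) has s→n.
A2: add {q} — q (White) has q→s.
A3 = A2; e.g. l (Black) can still go to m. Fixed point.
q enters the attractor at level 2, so White can force the target in 2 moves from there.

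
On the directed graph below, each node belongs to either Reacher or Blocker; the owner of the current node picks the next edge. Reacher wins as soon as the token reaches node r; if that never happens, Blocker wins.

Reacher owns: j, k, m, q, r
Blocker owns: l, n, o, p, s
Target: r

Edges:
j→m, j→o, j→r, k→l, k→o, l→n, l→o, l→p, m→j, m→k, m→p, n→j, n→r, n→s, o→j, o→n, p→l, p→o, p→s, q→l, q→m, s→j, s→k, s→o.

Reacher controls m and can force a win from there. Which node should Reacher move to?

j

A0 = {r}
A1: add {j} — j (Reacher) has j→r.
A2: add {m} — m (Reacher) has m→j.
A3: add {q} — q (Reacher) has q→m.
A4 = A3; e.g. k (Reacher) has no edge into A3. Fixed point.
From m, successor j is in the attractor (rank 1); the other successors k, p are not.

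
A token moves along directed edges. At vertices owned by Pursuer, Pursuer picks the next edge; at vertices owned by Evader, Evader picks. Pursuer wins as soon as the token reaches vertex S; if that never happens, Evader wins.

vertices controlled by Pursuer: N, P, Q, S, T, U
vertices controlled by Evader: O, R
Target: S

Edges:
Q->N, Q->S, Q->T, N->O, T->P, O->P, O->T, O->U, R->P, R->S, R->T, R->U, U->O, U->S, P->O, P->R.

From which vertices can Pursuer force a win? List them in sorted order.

Q, S, U

A0 = {S}
A1: add {Q, U} — Q (Pursuer) has Q→S; U (Pursuer) has U→S.
A2 = A1; e.g. N (Pursuer) has no edge into A1. Fixed point.
Pursuer's winning region = {Q, S, U}.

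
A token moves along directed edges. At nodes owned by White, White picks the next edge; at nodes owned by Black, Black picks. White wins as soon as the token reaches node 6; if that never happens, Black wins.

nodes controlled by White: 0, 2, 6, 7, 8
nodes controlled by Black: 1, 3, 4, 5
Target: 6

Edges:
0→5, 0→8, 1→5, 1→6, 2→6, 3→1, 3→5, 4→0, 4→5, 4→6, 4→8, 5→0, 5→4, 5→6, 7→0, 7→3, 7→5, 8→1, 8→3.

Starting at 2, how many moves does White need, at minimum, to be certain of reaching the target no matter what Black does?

A0 = {6}
A1: add {2} — 2 (White) has 2→6.
A2 = A1; e.g. 0 (White) has no edge into A1. Fixed point.
2 enters the attractor at level 1, so White can force the target in 1 move from there.

1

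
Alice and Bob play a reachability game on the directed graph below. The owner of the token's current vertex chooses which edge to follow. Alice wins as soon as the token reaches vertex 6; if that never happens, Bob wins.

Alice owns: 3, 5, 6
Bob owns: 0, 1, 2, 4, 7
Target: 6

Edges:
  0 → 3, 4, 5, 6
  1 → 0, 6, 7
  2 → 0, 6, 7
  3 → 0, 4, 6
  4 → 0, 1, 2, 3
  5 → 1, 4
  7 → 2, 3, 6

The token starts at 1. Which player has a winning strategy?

A0 = {6}
A1: add {3} — 3 (Alice) has 3→6.
A2 = A1; e.g. 0 (Bob) can still go to 4. Fixed point.
1 never enters the attractor, so Bob can avoid the target forever.

Bob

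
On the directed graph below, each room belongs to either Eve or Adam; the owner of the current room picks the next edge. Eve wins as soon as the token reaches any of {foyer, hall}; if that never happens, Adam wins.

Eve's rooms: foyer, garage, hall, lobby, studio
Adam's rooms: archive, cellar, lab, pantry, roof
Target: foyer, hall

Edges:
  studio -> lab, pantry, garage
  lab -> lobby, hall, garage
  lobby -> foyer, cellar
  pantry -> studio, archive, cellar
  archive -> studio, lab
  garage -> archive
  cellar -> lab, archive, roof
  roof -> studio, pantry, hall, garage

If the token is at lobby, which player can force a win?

Eve

A0 = {foyer, hall}
A1: add {lobby} — lobby (Eve) has lobby→foyer.
A2 = A1; e.g. studio (Eve) has no edge into A1. Fixed point.
lobby ∈ A1, so Eve can force the target.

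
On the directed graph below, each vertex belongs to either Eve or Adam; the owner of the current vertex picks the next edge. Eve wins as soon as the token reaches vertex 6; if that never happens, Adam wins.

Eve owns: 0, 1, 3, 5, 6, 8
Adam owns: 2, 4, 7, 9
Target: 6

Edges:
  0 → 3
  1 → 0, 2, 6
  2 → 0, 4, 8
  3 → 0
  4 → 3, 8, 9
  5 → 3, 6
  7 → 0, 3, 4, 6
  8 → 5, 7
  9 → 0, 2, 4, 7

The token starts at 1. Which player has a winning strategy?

A0 = {6}
A1: add {1, 5} — 1 (Eve) has 1→6; 5 (Eve) has 5→6.
1 ∈ A1, so Eve can force the target.

Eve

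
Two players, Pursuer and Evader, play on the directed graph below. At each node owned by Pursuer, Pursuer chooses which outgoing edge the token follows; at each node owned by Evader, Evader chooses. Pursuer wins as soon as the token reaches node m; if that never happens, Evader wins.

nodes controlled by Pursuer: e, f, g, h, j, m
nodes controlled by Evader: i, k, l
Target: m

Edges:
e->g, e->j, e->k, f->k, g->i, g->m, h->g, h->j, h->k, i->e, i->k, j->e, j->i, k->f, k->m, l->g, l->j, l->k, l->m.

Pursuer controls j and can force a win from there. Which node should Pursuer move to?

e

A0 = {m}
A1: add {g} — g (Pursuer) has g→m.
A2: add {e, h} — e (Pursuer) has e→g; h (Pursuer) has h→g.
A3: add {j} — j (Pursuer) has j→e.
A4 = A3; e.g. f (Pursuer) has no edge into A3. Fixed point.
From j, successor e is in the attractor (rank 2); the other successor i is not.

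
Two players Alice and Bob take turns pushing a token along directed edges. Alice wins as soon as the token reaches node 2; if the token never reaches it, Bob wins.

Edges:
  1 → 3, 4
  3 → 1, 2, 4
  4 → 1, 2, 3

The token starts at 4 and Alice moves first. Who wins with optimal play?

Alice

Track states (vertex, player-to-move).
A0 = {(2,Alice), (2,Bob)}
A1: add {(3,Alice), (4,Alice)}.
(4,Alice) ∈ A1 ⇒ Alice forces the target.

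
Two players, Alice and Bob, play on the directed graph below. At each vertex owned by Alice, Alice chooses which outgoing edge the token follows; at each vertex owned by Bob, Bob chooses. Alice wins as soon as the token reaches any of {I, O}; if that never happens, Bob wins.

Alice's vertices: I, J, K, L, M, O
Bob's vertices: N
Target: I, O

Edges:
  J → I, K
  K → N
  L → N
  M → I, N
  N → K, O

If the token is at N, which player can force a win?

A0 = {I, O}
A1: add {J, M} — J (Alice) has J→I; M (Alice) has M→I.
A2 = A1; e.g. K (Alice) has no edge into A1. Fixed point.
N never enters the attractor, so Bob can avoid the target forever.

Bob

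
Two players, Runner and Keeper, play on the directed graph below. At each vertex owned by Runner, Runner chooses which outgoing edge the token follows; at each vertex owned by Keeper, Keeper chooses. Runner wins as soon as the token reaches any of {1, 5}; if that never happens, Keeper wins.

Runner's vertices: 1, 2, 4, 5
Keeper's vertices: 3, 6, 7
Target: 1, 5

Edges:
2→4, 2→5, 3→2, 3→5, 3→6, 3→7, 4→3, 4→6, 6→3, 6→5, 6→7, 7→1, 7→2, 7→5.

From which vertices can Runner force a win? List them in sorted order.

1, 2, 5, 7

A0 = {1, 5}
A1: add {2} — 2 (Runner) has 2→5.
A2: add {7} — 7 (Keeper): all of {1, 2, 5} already in.
A3 = A2; e.g. 3 (Keeper) can still go to 6. Fixed point.
Runner's winning region = {1, 2, 5, 7}.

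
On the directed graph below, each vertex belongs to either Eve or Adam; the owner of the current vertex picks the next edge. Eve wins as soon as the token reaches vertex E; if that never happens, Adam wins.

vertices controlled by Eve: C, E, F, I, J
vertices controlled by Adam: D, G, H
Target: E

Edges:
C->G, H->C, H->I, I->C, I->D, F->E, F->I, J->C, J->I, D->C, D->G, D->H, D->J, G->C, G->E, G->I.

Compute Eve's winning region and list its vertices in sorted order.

A0 = {E}
A1: add {F} — F (Eve) has F→E.
A2 = A1; e.g. C (Eve) has no edge into A1. Fixed point.
Eve's winning region = {E, F}.

E, F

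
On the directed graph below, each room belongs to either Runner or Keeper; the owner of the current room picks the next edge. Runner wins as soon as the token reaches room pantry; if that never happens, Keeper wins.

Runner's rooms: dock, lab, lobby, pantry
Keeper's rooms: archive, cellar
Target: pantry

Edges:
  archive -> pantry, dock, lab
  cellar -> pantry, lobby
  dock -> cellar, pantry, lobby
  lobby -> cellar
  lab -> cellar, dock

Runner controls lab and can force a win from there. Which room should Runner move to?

dock

A0 = {pantry}
A1: add {dock} — dock (Runner) has dock→pantry.
A2: add {lab} — lab (Runner) has lab→dock.
A3: add {archive} — archive (Keeper): all of {pantry, dock, lab} already in.
A4 = A3; e.g. cellar (Keeper) can still go to lobby. Fixed point.
From lab, successor dock is in the attractor (rank 1); the other successor cellar is not.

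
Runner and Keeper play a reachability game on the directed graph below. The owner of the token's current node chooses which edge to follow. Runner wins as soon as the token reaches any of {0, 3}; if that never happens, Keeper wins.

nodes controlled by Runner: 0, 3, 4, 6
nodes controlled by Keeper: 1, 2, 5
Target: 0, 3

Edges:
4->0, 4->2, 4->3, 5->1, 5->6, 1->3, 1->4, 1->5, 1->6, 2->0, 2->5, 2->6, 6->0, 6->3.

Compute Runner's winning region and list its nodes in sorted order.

0, 3, 4, 6

A0 = {0, 3}
A1: add {4, 6} — 4 (Runner) has 4→0; 6 (Runner) has 6→0.
A2 = A1; e.g. 1 (Keeper) can still go to 5. Fixed point.
Runner's winning region = {0, 3, 4, 6}.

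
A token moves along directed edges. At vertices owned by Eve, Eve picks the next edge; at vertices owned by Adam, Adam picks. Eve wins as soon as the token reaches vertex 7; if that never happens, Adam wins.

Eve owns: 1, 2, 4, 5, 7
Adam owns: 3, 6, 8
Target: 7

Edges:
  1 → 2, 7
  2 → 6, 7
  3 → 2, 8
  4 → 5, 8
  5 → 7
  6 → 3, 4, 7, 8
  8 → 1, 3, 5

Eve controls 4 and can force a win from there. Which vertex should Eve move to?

A0 = {7}
A1: add {1, 2, 5} — 1 (Eve) has 1→7; 2 (Eve) has 2→7; 5 (Eve) has 5→7.
A2: add {4} — 4 (Eve) has 4→5.
A3 = A2; e.g. 3 (Adam) can still go to 8. Fixed point.
From 4, successor 5 is in the attractor (rank 1); the other successor 8 is not.

5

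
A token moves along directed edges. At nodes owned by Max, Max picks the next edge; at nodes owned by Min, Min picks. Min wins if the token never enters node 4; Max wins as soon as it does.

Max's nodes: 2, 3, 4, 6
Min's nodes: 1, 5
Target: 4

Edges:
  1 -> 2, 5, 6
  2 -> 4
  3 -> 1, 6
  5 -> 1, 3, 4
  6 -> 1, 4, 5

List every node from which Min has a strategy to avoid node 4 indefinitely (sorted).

1, 5

A0 = {4}
A1: add {2, 6} — 2 (Max) has 2→4; 6 (Max) has 6→4.
A2: add {3} — 3 (Max) has 3→6.
A3 = A2; e.g. 1 (Min) can still go to 5. Fixed point.
Max's attractor = {2, 3, 4, 6}; Min avoids the target exactly from the complement.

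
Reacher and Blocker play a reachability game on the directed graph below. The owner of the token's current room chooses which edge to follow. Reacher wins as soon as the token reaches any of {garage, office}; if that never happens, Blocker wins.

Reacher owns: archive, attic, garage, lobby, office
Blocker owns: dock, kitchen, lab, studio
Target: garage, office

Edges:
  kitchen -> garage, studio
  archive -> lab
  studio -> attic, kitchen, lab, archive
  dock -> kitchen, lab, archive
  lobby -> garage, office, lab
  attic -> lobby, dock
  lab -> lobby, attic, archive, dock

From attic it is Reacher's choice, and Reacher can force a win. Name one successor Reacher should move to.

A0 = {garage, office}
A1: add {lobby} — lobby (Reacher) has lobby→garage.
A2: add {attic} — attic (Reacher) has attic→lobby.
A3 = A2; e.g. kitchen (Blocker) can still go to studio. Fixed point.
From attic, successor lobby is in the attractor (rank 1); the other successor dock is not.

lobby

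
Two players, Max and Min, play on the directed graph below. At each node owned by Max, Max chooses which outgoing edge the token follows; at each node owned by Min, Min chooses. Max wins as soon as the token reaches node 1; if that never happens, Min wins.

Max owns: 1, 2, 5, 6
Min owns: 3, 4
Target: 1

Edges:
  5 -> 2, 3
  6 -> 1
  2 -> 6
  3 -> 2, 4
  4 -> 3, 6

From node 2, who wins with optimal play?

A0 = {1}
A1: add {6} — 6 (Max) has 6→1.
A2: add {2} — 2 (Max) has 2→6.
2 ∈ A2, so Max can force the target.

Max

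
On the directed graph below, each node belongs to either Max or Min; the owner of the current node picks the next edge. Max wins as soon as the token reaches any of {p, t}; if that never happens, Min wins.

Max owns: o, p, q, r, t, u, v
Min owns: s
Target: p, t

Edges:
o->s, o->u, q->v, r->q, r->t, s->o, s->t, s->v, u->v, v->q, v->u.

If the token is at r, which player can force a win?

Max

A0 = {p, t}
A1: add {r} — r (Max) has r→t.
A2 = A1; e.g. o (Max) has no edge into A1. Fixed point.
r ∈ A1, so Max can force the target.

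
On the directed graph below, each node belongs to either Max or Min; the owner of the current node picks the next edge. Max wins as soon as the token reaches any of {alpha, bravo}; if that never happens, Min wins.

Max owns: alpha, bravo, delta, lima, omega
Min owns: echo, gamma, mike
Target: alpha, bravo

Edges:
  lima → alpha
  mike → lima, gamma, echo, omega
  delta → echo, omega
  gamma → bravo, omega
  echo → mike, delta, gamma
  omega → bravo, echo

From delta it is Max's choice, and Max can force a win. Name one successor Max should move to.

omega

A0 = {alpha, bravo}
A1: add {lima, omega} — lima (Max) has lima→alpha; omega (Max) has omega→bravo.
A2: add {delta, gamma} — delta (Max) has delta→omega; gamma (Min): all of {bravo, omega} already in.
A3 = A2; e.g. mike (Min) can still go to echo. Fixed point.
From delta, successor omega is in the attractor (rank 1); the other successor echo is not.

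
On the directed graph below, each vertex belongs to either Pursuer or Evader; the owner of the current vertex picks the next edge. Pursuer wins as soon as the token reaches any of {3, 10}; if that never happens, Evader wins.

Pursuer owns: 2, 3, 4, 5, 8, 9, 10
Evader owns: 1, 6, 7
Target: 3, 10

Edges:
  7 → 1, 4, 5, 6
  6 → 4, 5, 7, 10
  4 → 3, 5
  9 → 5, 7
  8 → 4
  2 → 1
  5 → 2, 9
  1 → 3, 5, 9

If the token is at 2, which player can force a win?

Evader

A0 = {3, 10}
A1: add {4} — 4 (Pursuer) has 4→3.
A2: add {8} — 8 (Pursuer) has 8→4.
A3 = A2; e.g. 1 (Evader) can still go to 5. Fixed point.
2 never enters the attractor, so Evader can avoid the target forever.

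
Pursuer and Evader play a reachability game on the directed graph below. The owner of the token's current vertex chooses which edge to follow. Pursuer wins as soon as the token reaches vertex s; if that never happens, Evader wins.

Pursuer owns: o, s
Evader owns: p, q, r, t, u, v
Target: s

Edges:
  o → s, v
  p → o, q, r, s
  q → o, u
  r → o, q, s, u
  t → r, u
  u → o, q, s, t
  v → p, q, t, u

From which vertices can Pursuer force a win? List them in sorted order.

o, s

A0 = {s}
A1: add {o} — o (Pursuer) has o→s.
A2 = A1; e.g. p (Evader) can still go to q. Fixed point.
Pursuer's winning region = {o, s}.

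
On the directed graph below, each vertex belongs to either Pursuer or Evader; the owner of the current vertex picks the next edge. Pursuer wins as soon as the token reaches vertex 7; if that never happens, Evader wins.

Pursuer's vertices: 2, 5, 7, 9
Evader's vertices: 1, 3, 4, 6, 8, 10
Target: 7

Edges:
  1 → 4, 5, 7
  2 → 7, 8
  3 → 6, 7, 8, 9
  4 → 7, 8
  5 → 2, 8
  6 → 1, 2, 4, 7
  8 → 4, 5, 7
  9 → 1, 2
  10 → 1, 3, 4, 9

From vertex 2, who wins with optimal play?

A0 = {7}
A1: add {2} — 2 (Pursuer) has 2→7.
2 ∈ A1, so Pursuer can force the target.

Pursuer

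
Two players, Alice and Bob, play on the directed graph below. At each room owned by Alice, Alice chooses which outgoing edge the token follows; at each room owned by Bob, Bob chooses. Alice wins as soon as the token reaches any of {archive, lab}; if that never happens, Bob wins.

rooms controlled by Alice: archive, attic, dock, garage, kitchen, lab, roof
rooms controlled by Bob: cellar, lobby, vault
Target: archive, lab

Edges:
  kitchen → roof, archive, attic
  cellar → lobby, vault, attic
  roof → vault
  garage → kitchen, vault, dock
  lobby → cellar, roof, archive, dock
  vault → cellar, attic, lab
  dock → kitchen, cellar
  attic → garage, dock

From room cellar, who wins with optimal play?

Bob

A0 = {archive, lab}
A1: add {kitchen} — kitchen (Alice) has kitchen→archive.
A2: add {dock, garage} — garage (Alice) has garage→kitchen; dock (Alice) has dock→kitchen.
A3: add {attic} — attic (Alice) has attic→garage.
A4 = A3; e.g. cellar (Bob) can still go to lobby. Fixed point.
cellar never enters the attractor, so Bob can avoid the target forever.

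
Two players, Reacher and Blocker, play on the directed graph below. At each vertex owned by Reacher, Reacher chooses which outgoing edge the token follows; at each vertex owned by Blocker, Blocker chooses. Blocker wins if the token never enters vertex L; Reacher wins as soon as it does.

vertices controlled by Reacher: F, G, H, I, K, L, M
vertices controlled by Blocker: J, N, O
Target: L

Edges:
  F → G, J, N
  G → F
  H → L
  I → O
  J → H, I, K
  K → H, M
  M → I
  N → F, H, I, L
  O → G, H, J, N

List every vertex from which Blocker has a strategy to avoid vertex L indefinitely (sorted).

A0 = {L}
A1: add {H} — H (Reacher) has H→L.
A2: add {K} — K (Reacher) has K→H.
A3 = A2; e.g. F (Reacher) has no edge into A2. Fixed point.
Reacher's attractor = {H, K, L}; Blocker avoids the target exactly from the complement.

F, G, I, J, M, N, O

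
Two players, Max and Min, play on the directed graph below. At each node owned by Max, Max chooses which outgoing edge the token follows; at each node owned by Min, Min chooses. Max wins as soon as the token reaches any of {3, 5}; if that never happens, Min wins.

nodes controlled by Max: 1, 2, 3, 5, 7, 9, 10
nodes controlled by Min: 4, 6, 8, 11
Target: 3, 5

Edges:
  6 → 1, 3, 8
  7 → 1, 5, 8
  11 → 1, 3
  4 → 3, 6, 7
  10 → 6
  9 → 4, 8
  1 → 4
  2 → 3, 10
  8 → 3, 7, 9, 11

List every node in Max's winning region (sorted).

A0 = {3, 5}
A1: add {2, 7} — 2 (Max) has 2→3; 7 (Max) has 7→5.
A2 = A1; e.g. 1 (Max) has no edge into A1. Fixed point.
Max's winning region = {2, 3, 5, 7}.

2, 3, 5, 7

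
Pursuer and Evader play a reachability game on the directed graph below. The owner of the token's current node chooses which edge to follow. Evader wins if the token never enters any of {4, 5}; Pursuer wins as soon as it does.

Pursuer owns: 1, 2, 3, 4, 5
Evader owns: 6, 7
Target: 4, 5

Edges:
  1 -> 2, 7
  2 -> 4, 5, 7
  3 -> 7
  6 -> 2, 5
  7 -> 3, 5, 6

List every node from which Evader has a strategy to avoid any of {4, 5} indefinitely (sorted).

A0 = {4, 5}
A1: add {2} — 2 (Pursuer) has 2→4.
A2: add {1, 6} — 1 (Pursuer) has 1→2; 6 (Evader): all of {2, 5} already in.
A3 = A2; e.g. 3 (Pursuer) has no edge into A2. Fixed point.
Pursuer's attractor = {1, 2, 4, 5, 6}; Evader avoids the target exactly from the complement.

3, 7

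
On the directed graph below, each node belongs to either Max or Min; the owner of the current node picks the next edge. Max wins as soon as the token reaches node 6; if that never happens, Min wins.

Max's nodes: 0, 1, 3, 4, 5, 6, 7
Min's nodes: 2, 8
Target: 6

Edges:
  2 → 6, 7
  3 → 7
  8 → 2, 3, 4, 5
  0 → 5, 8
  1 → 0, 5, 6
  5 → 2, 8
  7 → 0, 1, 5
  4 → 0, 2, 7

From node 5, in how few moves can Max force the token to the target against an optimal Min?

4

A0 = {6}
A1: add {1} — 1 (Max) has 1→6.
A2: add {7} — 7 (Max) has 7→1.
A3: add {2, 3, 4} — 2 (Min): all of {6, 7} already in; 3 (Max) has 3→7; 4 (Max) has 4→7.
A4: add {5} — 5 (Max) has 5→2.
5 enters the attractor at level 4, so Max can force the target in 4 moves from there.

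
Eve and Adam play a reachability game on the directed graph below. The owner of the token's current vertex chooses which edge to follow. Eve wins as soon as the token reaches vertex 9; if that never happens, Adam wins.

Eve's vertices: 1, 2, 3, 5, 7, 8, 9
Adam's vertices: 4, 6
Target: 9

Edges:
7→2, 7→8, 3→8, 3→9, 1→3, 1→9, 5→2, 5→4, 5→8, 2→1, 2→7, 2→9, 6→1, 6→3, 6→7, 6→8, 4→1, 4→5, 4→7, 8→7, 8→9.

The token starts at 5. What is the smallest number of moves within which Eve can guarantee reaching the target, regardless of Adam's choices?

2

A0 = {9}
A1: add {1, 2, 3, 8} — 1 (Eve) has 1→9; 2 (Eve) has 2→9; 3 (Eve) has 3→9; 8 (Eve) has 8→9.
A2: add {5, 7} — 5 (Eve) has 5→2; 7 (Eve) has 7→2.
5 enters the attractor at level 2, so Eve can force the target in 2 moves from there.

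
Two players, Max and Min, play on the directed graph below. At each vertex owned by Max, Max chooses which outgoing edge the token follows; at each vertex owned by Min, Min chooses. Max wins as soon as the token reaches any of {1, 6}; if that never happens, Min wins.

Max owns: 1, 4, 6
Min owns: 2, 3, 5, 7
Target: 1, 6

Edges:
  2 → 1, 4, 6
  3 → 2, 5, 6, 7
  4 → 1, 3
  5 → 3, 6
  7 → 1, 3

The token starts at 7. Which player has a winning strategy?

Min

A0 = {1, 6}
A1: add {4} — 4 (Max) has 4→1.
A2: add {2} — 2 (Min): all of {1, 4, 6} already in.
A3 = A2; e.g. 3 (Min) can still go to 5. Fixed point.
7 never enters the attractor, so Min can avoid the target forever.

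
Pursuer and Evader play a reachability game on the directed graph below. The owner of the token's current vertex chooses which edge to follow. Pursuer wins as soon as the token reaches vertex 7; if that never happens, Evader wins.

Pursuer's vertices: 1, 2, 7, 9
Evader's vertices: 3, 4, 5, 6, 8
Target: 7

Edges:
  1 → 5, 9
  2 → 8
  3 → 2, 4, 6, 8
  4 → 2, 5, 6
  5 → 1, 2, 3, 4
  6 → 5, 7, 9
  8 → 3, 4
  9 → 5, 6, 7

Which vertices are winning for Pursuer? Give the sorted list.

1, 7, 9

A0 = {7}
A1: add {9} — 9 (Pursuer) has 9→7.
A2: add {1} — 1 (Pursuer) has 1→9.
A3 = A2; e.g. 2 (Pursuer) has no edge into A2. Fixed point.
Pursuer's winning region = {1, 7, 9}.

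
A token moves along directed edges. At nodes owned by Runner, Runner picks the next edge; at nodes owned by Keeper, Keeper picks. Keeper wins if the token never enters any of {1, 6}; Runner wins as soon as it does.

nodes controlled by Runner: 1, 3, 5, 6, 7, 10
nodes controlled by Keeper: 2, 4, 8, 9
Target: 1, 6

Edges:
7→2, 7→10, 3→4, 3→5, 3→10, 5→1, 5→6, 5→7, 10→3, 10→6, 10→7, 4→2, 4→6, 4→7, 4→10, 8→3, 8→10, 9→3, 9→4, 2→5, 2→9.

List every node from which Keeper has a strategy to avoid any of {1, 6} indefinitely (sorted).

2, 4, 9

A0 = {1, 6}
A1: add {5, 10} — 5 (Runner) has 5→1; 10 (Runner) has 10→6.
A2: add {3, 7} — 3 (Runner) has 3→5; 7 (Runner) has 7→10.
A3: add {8} — 8 (Keeper): all of {3, 10} already in.
A4 = A3; e.g. 2 (Keeper) can still go to 9. Fixed point.
Runner's attractor = {1, 3, 5, 6, 7, 8, 10}; Keeper avoids the target exactly from the complement.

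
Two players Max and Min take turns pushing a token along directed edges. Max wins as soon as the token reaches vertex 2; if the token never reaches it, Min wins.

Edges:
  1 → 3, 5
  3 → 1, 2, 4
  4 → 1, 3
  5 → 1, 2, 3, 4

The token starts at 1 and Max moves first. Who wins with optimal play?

Min

Track states (vertex, player-to-move).
A0 = {(2,Max), (2,Min)}
A1: add {(3,Max), (5,Max)}.
A2: add {(1,Min)}.
A3: add {(4,Max)}.
A4 = A3; e.g. (1,Max) stays out. (1,Max) never enters ⇒ Min avoids the target.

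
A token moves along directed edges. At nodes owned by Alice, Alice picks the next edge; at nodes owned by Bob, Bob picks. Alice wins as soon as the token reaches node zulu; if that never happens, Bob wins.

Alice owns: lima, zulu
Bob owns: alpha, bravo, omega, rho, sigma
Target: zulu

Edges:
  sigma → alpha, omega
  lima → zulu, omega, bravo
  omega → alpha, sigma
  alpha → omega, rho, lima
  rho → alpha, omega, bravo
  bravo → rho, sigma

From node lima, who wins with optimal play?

Alice

A0 = {zulu}
A1: add {lima} — lima (Alice) has lima→zulu.
A2 = A1; e.g. alpha (Bob) can still go to omega. Fixed point.
lima ∈ A1, so Alice can force the target.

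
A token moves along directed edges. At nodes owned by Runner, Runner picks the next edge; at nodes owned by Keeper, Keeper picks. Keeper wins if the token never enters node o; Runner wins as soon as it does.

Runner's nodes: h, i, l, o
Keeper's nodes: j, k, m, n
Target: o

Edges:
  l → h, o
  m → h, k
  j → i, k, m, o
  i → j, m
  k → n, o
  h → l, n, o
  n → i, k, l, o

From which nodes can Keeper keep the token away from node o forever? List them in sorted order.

A0 = {o}
A1: add {h, l} — h (Runner) has h→o; l (Runner) has l→o.
A2 = A1; e.g. i (Runner) has no edge into A1. Fixed point.
Runner's attractor = {h, l, o}; Keeper avoids the target exactly from the complement.

i, j, k, m, n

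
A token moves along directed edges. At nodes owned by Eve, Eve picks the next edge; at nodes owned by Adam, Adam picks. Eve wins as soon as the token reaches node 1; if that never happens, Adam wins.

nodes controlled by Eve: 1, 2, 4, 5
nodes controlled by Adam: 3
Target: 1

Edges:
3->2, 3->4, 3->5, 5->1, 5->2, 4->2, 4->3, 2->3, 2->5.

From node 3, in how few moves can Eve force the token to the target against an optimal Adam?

A0 = {1}
A1: add {5} — 5 (Eve) has 5→1.
A2: add {2} — 2 (Eve) has 2→5.
A3: add {4} — 4 (Eve) has 4→2.
A4: add {3} — 3 (Adam): all of {2, 4, 5} already in.
A4 = all vertices. Fixed point.
3 enters the attractor at level 4, so Eve can force the target in 4 moves from there.

4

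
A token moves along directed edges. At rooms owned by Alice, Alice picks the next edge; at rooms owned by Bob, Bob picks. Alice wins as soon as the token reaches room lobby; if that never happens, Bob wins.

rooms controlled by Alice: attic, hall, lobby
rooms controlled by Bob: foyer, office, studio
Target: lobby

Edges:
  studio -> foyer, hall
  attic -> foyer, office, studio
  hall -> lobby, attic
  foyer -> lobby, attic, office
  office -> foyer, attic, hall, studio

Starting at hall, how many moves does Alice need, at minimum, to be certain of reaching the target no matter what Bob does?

A0 = {lobby}
A1: add {hall} — hall (Alice) has hall→lobby.
A2 = A1; e.g. foyer (Bob) can still go to attic. Fixed point.
hall enters the attractor at level 1, so Alice can force the target in 1 move from there.

1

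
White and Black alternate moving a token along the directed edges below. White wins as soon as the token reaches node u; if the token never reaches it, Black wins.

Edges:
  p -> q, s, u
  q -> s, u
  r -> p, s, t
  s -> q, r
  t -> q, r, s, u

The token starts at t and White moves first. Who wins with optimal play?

White

Track states (vertex, player-to-move).
A0 = {(u,White), (u,Black)}
A1: add {(p,White), (q,White), (t,White)}.
(t,White) ∈ A1 ⇒ White forces the target.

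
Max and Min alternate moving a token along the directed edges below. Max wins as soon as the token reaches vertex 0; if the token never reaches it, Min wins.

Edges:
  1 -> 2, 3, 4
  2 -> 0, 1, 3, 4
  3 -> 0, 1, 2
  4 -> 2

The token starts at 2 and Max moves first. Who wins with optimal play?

Track states (vertex, player-to-move).
A0 = {(0,Max), (0,Min)}
A1: add {(2,Max), (3,Max)}.
(2,Max) ∈ A1 ⇒ Max forces the target.

Max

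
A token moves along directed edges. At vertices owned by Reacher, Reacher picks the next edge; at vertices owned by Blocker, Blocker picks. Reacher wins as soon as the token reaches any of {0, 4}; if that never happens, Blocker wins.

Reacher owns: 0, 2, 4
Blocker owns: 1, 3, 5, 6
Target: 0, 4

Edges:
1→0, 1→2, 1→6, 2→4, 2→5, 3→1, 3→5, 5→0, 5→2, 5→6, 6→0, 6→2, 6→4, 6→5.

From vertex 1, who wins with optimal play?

Blocker

A0 = {0, 4}
A1: add {2} — 2 (Reacher) has 2→4.
A2 = A1; e.g. 1 (Blocker) can still go to 6. Fixed point.
1 never enters the attractor, so Blocker can avoid the target forever.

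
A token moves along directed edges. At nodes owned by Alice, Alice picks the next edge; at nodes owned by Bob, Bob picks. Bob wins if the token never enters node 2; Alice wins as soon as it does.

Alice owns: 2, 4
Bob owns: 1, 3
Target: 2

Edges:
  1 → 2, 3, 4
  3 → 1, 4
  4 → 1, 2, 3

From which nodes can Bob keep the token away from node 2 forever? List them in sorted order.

A0 = {2}
A1: add {4} — 4 (Alice) has 4→2.
A2 = A1; e.g. 1 (Bob) can still go to 3. Fixed point.
Alice's attractor = {2, 4}; Bob avoids the target exactly from the complement.

1, 3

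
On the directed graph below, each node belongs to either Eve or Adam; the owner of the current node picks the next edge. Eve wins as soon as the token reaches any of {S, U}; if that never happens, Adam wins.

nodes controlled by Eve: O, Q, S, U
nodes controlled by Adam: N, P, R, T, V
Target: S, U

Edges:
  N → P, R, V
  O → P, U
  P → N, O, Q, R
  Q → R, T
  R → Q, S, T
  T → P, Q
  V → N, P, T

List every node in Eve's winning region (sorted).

A0 = {S, U}
A1: add {O} — O (Eve) has O→U.
A2 = A1; e.g. N (Adam) can still go to P. Fixed point.
Eve's winning region = {O, S, U}.

O, S, U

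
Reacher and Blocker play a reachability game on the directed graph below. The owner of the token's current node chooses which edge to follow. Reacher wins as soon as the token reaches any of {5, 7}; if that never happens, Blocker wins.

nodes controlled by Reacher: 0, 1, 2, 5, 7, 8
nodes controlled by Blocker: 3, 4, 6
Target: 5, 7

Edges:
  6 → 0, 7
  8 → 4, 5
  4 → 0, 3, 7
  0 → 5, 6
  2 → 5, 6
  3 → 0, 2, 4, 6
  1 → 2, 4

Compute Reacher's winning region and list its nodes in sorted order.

0, 1, 2, 5, 6, 7, 8

A0 = {5, 7}
A1: add {0, 2, 8} — 0 (Reacher) has 0→5; 2 (Reacher) has 2→5; 8 (Reacher) has 8→5.
A2: add {1, 6} — 1 (Reacher) has 1→2; 6 (Blocker): all of {0, 7} already in.
A3 = A2; e.g. 3 (Blocker) can still go to 4. Fixed point.
Reacher's winning region = {0, 1, 2, 5, 6, 7, 8}.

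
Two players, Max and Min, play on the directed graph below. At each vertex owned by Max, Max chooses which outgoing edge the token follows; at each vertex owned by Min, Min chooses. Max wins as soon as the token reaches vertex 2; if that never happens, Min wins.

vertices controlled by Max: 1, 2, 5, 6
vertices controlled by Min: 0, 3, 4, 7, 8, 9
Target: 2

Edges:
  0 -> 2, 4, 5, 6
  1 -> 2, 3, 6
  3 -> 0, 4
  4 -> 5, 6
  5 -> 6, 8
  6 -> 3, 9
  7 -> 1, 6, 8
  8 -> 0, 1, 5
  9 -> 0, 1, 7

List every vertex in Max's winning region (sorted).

A0 = {2}
A1: add {1} — 1 (Max) has 1→2.
A2 = A1; e.g. 0 (Min) can still go to 4. Fixed point.
Max's winning region = {1, 2}.

1, 2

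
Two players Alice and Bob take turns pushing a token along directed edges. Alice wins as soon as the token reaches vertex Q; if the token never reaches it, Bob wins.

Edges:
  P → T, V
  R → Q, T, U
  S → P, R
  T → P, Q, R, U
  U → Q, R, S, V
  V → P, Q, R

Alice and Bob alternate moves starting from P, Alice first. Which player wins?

Bob

Track states (vertex, player-to-move).
A0 = {(Q,Alice), (Q,Bob)}
A1: add {(R,Alice), (T,Alice), (U,Alice), (V,Alice)}.
A2: add {(P,Bob), (R,Bob)}.
A3: add {(S,Alice)}.
A4: add {(U,Bob)}.
A5 = A4; e.g. (P,Alice) stays out. (P,Alice) never enters ⇒ Bob avoids the target.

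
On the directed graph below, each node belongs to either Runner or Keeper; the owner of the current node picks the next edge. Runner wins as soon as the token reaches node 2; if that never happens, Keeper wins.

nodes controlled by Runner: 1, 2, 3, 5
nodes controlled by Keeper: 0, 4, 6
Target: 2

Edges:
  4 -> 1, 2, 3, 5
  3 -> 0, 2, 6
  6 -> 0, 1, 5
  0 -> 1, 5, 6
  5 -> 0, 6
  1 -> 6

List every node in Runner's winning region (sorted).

2, 3

A0 = {2}
A1: add {3} — 3 (Runner) has 3→2.
A2 = A1; e.g. 0 (Keeper) can still go to 1. Fixed point.
Runner's winning region = {2, 3}.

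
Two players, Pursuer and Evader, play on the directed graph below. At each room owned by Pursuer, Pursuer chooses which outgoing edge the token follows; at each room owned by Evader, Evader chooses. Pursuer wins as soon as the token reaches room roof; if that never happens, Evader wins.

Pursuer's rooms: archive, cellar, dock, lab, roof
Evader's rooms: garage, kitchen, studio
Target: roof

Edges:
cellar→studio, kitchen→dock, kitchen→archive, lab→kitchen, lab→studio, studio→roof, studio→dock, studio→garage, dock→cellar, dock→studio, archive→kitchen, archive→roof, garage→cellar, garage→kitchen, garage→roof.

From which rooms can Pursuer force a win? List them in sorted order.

archive, roof

A0 = {roof}
A1: add {archive} — archive (Pursuer) has archive→roof.
A2 = A1; e.g. cellar (Pursuer) has no edge into A1. Fixed point.
Pursuer's winning region = {archive, roof}.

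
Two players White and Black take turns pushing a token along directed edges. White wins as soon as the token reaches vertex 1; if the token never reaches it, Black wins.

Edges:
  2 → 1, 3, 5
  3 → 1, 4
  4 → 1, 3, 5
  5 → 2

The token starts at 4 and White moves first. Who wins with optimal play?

White

Track states (vertex, player-to-move).
A0 = {(1,White), (1,Black)}
A1: add {(2,White), (3,White), (4,White)}.
(4,White) ∈ A1 ⇒ White forces the target.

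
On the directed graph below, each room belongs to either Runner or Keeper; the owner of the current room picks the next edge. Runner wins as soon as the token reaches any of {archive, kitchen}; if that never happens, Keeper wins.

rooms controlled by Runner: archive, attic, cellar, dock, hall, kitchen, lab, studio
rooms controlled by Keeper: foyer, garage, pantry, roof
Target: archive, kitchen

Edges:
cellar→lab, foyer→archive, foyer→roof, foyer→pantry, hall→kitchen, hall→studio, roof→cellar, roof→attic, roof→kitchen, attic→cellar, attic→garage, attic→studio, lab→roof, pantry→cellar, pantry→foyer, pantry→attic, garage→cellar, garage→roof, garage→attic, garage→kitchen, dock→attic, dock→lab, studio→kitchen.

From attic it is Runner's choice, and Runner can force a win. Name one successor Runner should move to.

studio

A0 = {archive, kitchen}
A1: add {hall, studio} — hall (Runner) has hall→kitchen; studio (Runner) has studio→kitchen.
A2: add {attic} — attic (Runner) has attic→studio.
A3: add {dock} — dock (Runner) has dock→attic.
A4 = A3; e.g. cellar (Runner) has no edge into A3. Fixed point.
From attic, successor studio is in the attractor (rank 1); the other successors cellar, garage are not.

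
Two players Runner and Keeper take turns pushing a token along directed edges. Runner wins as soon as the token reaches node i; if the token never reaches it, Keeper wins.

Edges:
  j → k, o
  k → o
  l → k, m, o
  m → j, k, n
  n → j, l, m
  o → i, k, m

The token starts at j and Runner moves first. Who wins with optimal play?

Runner

Track states (vertex, player-to-move).
A0 = {(i,Runner), (i,Keeper)}
A1: add {(o,Runner)}.
A2: add {(k,Keeper)}.
A3: add {(j,Runner), (l,Runner), (m,Runner)}.
(j,Runner) ∈ A3 ⇒ Runner forces the target.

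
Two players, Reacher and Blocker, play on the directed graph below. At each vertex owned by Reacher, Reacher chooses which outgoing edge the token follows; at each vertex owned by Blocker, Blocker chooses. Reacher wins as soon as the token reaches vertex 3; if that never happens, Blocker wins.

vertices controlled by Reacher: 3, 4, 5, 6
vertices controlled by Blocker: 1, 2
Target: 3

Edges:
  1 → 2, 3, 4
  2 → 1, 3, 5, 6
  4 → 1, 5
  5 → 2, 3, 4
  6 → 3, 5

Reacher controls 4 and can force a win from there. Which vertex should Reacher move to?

5

A0 = {3}
A1: add {5, 6} — 5 (Reacher) has 5→3; 6 (Reacher) has 6→3.
A2: add {4} — 4 (Reacher) has 4→5.
A3 = A2; e.g. 1 (Blocker) can still go to 2. Fixed point.
From 4, successor 5 is in the attractor (rank 1); the other successor 1 is not.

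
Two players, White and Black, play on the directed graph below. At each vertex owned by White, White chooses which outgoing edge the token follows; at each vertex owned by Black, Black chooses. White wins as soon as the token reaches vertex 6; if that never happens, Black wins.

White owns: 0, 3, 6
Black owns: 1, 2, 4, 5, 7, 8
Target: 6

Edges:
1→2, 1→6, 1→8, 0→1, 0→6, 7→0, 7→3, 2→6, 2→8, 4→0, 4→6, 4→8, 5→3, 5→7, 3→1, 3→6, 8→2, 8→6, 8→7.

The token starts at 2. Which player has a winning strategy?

A0 = {6}
A1: add {0, 3} — 0 (White) has 0→6; 3 (White) has 3→6.
A2: add {7} — 7 (Black): all of {0, 3} already in.
A3: add {5} — 5 (Black): all of {3, 7} already in.
A4 = A3; e.g. 1 (Black) can still go to 2. Fixed point.
2 never enters the attractor, so Black can avoid the target forever.

Black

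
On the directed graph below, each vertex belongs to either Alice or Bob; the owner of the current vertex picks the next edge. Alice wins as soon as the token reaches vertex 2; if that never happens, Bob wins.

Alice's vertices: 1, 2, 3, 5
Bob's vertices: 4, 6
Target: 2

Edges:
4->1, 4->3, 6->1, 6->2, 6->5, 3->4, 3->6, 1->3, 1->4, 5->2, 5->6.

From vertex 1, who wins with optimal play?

Bob

A0 = {2}
A1: add {5} — 5 (Alice) has 5→2.
A2 = A1; e.g. 1 (Alice) has no edge into A1. Fixed point.
1 never enters the attractor, so Bob can avoid the target forever.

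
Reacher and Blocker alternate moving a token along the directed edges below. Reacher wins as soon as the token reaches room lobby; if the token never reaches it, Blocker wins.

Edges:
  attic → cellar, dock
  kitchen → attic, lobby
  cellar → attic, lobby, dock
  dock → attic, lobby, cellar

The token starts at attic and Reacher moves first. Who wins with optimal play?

Track states (vertex, player-to-move).
A0 = {(lobby,Reacher), (lobby,Blocker)}
A1: add {(kitchen,Reacher), (cellar,Reacher), (dock,Reacher)}.
A2: add {(attic,Blocker)}.
A3 = A2; e.g. (attic,Reacher) stays out. (attic,Reacher) never enters ⇒ Blocker avoids the target.

Blocker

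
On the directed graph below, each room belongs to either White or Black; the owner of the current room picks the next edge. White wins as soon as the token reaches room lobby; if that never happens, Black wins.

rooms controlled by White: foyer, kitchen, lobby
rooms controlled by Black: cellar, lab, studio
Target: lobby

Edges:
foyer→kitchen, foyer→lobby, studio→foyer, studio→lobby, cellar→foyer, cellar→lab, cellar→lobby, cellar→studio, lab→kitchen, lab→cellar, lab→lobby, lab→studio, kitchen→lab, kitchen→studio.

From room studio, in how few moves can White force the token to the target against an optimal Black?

2

A0 = {lobby}
A1: add {foyer} — foyer (White) has foyer→lobby.
A2: add {studio} — studio (Black): all of {foyer, lobby} already in.
studio enters the attractor at level 2, so White can force the target in 2 moves from there.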